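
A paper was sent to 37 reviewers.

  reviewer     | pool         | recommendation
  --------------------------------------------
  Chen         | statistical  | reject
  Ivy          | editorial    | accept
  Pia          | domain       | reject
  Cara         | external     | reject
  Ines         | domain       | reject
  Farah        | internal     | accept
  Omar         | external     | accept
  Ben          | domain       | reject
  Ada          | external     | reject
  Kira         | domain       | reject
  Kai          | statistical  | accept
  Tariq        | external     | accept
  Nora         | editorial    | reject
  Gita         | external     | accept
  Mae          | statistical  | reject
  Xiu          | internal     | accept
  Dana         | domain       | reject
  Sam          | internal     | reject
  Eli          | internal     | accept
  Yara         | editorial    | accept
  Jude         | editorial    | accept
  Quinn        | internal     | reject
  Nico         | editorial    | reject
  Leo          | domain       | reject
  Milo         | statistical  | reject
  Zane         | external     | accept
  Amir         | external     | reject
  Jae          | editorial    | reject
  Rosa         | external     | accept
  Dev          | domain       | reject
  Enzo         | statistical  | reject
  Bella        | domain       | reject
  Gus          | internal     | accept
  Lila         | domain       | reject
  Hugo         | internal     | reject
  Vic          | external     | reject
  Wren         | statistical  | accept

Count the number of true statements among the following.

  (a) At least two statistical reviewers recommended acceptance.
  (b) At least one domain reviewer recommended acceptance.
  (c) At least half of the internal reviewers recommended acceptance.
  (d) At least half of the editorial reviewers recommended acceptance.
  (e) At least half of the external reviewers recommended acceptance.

(a) statistical: |A| = 6, |A ∩ B| = 2; needs |A ∩ B| ≥ 2 — true.
(b) domain: |A| = 9, |A ∩ B| = 0; needs A ∩ B ≠ ∅ (|A ∩ B| ≥ 1) — false.
(c) internal: |A| = 7, |A ∩ B| = 4; needs |A ∩ B| ≥ |A ∖ B| — true.
(d) editorial: |A| = 6, |A ∩ B| = 3; needs |A ∩ B| ≥ |A ∖ B| — true.
(e) external: |A| = 9, |A ∩ B| = 5; needs |A ∩ B| ≥ |A ∖ B| — true.

4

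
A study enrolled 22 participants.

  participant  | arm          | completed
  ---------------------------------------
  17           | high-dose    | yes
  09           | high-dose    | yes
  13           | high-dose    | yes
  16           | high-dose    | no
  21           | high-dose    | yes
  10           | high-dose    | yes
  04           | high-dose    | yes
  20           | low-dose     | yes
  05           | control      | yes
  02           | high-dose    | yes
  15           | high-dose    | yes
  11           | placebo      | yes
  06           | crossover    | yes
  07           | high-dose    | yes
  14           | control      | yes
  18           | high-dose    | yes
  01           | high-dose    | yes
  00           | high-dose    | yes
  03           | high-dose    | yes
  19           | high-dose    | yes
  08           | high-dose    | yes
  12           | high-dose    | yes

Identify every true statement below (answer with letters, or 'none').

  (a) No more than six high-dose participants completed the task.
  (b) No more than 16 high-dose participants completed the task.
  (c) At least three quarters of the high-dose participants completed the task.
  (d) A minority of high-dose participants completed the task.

|A| = 17, |A ∩ B| = 16, |A ∖ B| = 1.
(a) |A ∩ B| ≤ 6: fails.
(b) |A ∩ B| ≤ 16: holds.
(c) |A ∩ B| / |A| ≥ 3/4: holds.
(d) |A ∩ B| < |A ∖ B|: fails.

(b), (c)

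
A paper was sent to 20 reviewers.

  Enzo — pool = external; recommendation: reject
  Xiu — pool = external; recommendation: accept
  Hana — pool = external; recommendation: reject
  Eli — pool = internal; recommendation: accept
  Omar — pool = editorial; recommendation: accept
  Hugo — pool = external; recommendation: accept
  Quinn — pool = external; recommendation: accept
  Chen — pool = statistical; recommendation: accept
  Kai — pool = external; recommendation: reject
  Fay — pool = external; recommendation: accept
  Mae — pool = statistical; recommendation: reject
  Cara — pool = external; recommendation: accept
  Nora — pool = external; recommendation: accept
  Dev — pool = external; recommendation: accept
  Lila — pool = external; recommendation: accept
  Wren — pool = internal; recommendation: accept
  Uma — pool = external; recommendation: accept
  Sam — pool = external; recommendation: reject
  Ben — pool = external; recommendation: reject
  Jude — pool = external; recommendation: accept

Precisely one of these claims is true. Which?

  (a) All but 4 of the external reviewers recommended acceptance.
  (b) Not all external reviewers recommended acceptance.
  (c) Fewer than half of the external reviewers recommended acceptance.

|A| = 15, |A ∩ B| = 10, |A ∖ B| = 5.
(a) requires |A ∖ B| = 4: false.
(b) requires A ⊄ B (|A ∖ B| ≥ 1): true.
(c) requires |A ∩ B| < |A ∖ B|: false.

(b)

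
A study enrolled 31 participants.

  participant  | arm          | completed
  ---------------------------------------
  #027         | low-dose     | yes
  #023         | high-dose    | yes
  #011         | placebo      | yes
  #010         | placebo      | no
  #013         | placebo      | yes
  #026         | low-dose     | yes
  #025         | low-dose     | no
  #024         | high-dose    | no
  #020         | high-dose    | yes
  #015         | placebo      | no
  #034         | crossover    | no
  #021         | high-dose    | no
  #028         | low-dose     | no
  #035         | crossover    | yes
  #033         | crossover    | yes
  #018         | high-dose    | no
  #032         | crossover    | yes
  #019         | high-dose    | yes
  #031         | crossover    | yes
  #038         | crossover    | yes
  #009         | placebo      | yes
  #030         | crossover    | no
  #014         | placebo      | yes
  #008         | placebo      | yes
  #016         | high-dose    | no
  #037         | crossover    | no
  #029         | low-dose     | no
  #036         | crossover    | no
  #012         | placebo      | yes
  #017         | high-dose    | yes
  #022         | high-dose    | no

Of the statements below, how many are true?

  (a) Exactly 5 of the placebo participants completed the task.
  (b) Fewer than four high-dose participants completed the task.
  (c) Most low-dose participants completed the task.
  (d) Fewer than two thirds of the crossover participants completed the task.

(a) placebo: |A| = 8, |A ∩ B| = 6; needs |A ∩ B| = 5 — false.
(b) high-dose: |A| = 9, |A ∩ B| = 4; needs |A ∩ B| < 4 — false.
(c) low-dose: |A| = 5, |A ∩ B| = 2; needs |A ∩ B| > |A ∖ B| — false.
(d) crossover: |A| = 9, |A ∩ B| = 5; needs |A ∩ B| / |A| < 2/3 — true.

1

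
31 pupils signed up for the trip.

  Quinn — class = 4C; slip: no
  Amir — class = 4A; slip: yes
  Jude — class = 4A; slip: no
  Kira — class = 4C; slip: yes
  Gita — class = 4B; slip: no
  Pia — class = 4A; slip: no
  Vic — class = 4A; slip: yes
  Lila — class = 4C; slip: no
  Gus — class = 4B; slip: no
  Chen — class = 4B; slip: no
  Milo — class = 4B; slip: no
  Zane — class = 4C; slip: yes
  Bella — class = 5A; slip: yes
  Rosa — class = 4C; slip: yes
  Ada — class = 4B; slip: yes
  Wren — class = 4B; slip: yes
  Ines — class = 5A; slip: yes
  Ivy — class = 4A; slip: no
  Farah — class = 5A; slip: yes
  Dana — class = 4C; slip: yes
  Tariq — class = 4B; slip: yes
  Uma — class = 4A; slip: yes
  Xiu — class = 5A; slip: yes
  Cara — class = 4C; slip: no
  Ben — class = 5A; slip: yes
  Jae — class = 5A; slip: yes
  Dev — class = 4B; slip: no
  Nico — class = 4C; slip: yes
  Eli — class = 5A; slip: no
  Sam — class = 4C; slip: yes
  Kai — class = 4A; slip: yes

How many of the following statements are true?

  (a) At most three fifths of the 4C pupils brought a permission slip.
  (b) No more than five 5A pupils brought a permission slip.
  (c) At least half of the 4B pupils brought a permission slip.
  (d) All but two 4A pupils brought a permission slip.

0

(a) 4C: |A| = 9, |A ∩ B| = 6; needs |A ∩ B| / |A| ≤ 3/5 — false.
(b) 5A: |A| = 7, |A ∩ B| = 6; needs |A ∩ B| ≤ 5 — false.
(c) 4B: |A| = 8, |A ∩ B| = 3; needs |A ∩ B| ≥ |A ∖ B| — false.
(d) 4A: |A| = 7, |A ∩ B| = 4; needs |A ∖ B| = 2 — false.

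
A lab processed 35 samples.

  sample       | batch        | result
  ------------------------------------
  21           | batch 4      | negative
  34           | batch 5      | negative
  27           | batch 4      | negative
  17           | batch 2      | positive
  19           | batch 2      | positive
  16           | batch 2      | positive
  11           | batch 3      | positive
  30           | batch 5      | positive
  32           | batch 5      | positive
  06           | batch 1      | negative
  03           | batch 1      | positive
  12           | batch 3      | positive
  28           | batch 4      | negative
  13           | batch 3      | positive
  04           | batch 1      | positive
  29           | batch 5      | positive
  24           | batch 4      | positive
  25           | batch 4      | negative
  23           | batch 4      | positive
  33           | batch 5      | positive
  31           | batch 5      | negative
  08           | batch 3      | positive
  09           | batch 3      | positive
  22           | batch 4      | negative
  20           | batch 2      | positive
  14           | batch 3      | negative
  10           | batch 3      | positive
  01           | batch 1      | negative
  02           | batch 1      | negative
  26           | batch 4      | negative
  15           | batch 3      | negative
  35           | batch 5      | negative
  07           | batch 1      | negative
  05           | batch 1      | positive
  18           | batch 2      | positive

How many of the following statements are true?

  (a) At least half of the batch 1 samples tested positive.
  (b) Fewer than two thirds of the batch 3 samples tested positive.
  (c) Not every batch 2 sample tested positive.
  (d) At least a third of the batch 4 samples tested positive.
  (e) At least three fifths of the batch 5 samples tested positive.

0

(a) batch 1: |A| = 7, |A ∩ B| = 3; needs |A ∩ B| ≥ |A ∖ B| — false.
(b) batch 3: |A| = 8, |A ∩ B| = 6; needs |A ∩ B| / |A| < 2/3 — false.
(c) batch 2: |A| = 5, |A ∩ B| = 5; needs A ⊄ B (|A ∖ B| ≥ 1) — false.
(d) batch 4: |A| = 8, |A ∩ B| = 2; needs |A ∩ B| / |A| ≥ 1/3 — false.
(e) batch 5: |A| = 7, |A ∩ B| = 4; needs |A ∩ B| / |A| ≥ 3/5 — false.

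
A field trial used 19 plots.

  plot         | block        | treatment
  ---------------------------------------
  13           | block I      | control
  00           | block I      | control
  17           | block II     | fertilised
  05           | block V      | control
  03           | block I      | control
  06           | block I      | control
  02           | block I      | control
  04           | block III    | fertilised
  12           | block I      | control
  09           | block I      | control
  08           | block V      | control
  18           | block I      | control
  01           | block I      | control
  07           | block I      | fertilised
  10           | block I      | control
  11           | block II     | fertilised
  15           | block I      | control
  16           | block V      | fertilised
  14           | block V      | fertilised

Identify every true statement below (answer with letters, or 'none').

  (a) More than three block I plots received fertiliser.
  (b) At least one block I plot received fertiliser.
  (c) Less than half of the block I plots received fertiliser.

|A| = 12, |A ∩ B| = 1, |A ∖ B| = 11.
(a) |A ∩ B| > 3: fails.
(b) A ∩ B ≠ ∅ (|A ∩ B| ≥ 1): holds.
(c) |A ∩ B| < |A ∖ B|: holds.

(b), (c)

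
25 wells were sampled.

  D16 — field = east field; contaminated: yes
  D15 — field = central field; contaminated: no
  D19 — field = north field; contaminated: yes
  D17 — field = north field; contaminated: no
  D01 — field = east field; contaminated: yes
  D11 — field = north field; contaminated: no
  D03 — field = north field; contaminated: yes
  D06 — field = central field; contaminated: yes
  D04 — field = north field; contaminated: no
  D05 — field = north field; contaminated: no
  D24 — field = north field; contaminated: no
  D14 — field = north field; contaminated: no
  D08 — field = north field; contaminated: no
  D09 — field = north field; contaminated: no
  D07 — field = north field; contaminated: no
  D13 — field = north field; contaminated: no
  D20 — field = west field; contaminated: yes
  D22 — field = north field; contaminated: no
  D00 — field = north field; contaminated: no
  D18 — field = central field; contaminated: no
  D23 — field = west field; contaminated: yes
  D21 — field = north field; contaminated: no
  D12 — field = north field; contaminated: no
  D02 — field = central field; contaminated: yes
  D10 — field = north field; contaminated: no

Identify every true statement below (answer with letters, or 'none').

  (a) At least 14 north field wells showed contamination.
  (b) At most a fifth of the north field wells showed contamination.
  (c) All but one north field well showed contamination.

|A| = 17, |A ∩ B| = 2, |A ∖ B| = 15.
(a) |A ∩ B| ≥ 14: fails.
(b) |A ∩ B| / |A| ≤ 1/5: holds.
(c) |A ∖ B| = 1: fails.

(b)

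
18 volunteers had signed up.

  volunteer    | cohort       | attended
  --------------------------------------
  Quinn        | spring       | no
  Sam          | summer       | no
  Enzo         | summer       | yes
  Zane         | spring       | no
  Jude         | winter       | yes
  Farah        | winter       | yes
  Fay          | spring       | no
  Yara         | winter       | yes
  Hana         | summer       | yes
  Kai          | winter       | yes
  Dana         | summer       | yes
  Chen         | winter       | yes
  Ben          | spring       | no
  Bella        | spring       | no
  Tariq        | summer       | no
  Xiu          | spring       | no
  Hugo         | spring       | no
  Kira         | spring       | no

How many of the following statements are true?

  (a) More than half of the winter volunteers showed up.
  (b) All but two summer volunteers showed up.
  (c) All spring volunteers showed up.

(a) winter: |A| = 5, |A ∩ B| = 5; needs |A ∩ B| > |A ∖ B| — true.
(b) summer: |A| = 5, |A ∩ B| = 3; needs |A ∖ B| = 2 — true.
(c) spring: |A| = 8, |A ∩ B| = 0; needs A ⊆ B, i.e. every element of A is in B (|A ∖ B| = 0) — false.

2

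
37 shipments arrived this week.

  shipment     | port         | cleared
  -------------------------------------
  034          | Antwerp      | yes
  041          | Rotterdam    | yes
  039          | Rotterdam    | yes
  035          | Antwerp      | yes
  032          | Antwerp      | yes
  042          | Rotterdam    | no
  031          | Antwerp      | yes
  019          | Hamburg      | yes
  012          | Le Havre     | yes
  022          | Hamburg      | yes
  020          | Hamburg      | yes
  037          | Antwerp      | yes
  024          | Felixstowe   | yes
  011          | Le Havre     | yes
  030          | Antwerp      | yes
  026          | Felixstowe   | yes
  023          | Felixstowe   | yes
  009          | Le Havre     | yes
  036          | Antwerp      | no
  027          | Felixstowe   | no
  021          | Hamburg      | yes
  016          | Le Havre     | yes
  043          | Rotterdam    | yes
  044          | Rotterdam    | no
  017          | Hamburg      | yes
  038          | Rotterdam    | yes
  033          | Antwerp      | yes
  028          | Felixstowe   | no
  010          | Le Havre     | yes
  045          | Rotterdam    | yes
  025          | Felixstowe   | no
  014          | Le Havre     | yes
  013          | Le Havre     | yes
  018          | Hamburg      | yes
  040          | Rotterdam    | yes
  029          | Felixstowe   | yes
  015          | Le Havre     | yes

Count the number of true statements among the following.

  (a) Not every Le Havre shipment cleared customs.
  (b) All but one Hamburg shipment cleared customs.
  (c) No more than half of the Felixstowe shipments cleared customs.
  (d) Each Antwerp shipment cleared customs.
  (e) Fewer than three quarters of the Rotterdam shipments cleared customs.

(a) Le Havre: |A| = 8, |A ∩ B| = 8; needs A ⊄ B (|A ∖ B| ≥ 1) — false.
(b) Hamburg: |A| = 6, |A ∩ B| = 6; needs |A ∖ B| = 1 — false.
(c) Felixstowe: |A| = 7, |A ∩ B| = 4; needs |A ∩ B| ≤ |A ∖ B| — false.
(d) Antwerp: |A| = 8, |A ∩ B| = 7; needs A ⊆ B, i.e. every element of A is in B (|A ∖ B| = 0) — false.
(e) Rotterdam: |A| = 8, |A ∩ B| = 6; needs |A ∩ B| / |A| < 3/4 — false.

0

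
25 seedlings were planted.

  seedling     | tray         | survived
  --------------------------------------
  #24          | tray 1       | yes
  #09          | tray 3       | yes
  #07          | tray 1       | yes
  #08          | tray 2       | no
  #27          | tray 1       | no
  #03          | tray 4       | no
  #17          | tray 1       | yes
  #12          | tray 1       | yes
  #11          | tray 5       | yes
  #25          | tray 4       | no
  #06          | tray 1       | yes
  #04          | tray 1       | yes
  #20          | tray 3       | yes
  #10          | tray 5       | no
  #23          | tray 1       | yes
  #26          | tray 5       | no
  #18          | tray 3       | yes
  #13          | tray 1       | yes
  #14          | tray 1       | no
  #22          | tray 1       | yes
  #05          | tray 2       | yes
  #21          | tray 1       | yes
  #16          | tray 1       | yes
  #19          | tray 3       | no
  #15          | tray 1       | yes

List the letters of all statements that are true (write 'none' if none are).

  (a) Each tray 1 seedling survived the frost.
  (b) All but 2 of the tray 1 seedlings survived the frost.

(b)

|A| = 14, |A ∩ B| = 12, |A ∖ B| = 2.
(a) A ⊆ B, i.e. every element of A is in B (|A ∖ B| = 0): fails.
(b) |A ∖ B| = 2: holds.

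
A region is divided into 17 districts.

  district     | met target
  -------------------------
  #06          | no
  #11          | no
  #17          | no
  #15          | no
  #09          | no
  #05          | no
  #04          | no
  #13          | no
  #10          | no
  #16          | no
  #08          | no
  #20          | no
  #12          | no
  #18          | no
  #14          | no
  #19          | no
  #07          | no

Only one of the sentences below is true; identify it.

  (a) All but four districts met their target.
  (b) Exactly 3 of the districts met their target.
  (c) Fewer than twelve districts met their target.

|A| = 17, |A ∩ B| = 0, |A ∖ B| = 17.
(a) requires |A ∖ B| = 4: false.
(b) requires |A ∩ B| = 3: false.
(c) requires |A ∩ B| < 12: true.

(c)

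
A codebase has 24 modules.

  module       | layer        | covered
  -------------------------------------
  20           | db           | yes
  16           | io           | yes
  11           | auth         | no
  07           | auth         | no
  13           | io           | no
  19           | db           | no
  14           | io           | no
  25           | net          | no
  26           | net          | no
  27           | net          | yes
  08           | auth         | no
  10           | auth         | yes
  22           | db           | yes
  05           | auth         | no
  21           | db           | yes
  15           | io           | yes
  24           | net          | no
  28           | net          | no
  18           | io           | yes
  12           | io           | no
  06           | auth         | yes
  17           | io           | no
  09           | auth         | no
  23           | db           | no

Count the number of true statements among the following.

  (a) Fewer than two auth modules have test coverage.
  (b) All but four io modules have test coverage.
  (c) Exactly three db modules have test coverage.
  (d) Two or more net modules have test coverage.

2

(a) auth: |A| = 7, |A ∩ B| = 2; needs |A ∩ B| < 2 — false.
(b) io: |A| = 7, |A ∩ B| = 3; needs |A ∖ B| = 4 — true.
(c) db: |A| = 5, |A ∩ B| = 3; needs |A ∩ B| = 3 — true.
(d) net: |A| = 5, |A ∩ B| = 1; needs |A ∩ B| ≥ 2 — false.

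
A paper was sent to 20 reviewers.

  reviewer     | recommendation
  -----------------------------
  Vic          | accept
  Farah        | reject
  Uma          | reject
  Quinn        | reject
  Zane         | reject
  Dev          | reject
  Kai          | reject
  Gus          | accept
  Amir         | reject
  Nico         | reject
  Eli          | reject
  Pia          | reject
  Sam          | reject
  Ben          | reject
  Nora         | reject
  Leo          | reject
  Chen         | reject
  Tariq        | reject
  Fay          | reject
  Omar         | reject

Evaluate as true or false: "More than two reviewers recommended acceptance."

False

'More than two reviewers recommended acceptance' holds iff |A ∩ B| > 2.
|A| = 20, |A ∩ B| = 2, |A ∖ B| = 18.
|A ∩ B| = 2, so the statement is false.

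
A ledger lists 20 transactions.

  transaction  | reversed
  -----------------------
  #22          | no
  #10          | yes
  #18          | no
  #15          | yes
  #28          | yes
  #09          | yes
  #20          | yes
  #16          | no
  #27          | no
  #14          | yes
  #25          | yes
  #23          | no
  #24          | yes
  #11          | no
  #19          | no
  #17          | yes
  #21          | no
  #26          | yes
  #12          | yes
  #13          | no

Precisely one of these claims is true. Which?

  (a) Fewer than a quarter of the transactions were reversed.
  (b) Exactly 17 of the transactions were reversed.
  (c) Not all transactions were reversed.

|A| = 20, |A ∩ B| = 11, |A ∖ B| = 9.
(a) requires |A ∩ B| / |A| < 1/4: false.
(b) requires |A ∩ B| = 17: false.
(c) requires A ⊄ B (|A ∖ B| ≥ 1): true.

(c)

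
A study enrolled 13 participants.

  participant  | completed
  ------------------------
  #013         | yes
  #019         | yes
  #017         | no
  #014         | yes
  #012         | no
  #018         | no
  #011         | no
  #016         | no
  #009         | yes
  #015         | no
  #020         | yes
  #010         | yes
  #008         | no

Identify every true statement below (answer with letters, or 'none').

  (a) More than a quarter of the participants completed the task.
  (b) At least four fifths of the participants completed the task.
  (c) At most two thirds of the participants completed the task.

|A| = 13, |A ∩ B| = 6, |A ∖ B| = 7.
(a) |A ∩ B| / |A| > 1/4: holds.
(b) |A ∩ B| / |A| ≥ 4/5: fails.
(c) |A ∩ B| / |A| ≤ 2/3: holds.

(a), (c)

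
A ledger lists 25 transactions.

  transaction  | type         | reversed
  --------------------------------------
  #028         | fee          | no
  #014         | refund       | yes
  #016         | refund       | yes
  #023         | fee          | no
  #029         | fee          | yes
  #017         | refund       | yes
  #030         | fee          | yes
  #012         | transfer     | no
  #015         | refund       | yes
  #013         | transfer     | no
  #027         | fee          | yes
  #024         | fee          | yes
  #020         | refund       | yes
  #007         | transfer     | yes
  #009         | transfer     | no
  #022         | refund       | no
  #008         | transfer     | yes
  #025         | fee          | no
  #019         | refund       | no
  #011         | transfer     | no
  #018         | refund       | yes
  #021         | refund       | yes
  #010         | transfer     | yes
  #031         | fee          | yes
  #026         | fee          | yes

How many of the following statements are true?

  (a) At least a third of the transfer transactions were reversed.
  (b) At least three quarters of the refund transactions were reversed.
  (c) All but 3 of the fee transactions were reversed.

(a) transfer: |A| = 7, |A ∩ B| = 3; needs |A ∩ B| / |A| ≥ 1/3 — true.
(b) refund: |A| = 9, |A ∩ B| = 7; needs |A ∩ B| / |A| ≥ 3/4 — true.
(c) fee: |A| = 9, |A ∩ B| = 6; needs |A ∖ B| = 3 — true.

3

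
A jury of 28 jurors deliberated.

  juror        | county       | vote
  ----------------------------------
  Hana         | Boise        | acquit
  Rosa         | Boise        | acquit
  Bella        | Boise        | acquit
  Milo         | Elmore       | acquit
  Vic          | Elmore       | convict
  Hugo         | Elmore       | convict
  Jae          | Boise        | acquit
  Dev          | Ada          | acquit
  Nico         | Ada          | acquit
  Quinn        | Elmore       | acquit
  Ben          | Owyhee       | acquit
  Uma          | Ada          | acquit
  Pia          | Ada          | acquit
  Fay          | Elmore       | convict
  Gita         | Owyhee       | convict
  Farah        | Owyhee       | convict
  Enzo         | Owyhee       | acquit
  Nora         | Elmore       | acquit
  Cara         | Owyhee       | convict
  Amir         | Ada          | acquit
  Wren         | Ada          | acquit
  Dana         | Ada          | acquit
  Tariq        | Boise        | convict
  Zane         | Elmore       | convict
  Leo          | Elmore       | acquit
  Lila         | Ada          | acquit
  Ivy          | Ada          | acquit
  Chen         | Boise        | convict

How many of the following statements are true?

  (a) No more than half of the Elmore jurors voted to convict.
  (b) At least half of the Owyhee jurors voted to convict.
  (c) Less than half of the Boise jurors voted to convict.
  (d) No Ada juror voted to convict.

(a) Elmore: |A| = 8, |A ∩ B| = 4; needs |A ∩ B| ≤ |A ∖ B| — true.
(b) Owyhee: |A| = 5, |A ∩ B| = 3; needs |A ∩ B| ≥ |A ∖ B| — true.
(c) Boise: |A| = 6, |A ∩ B| = 2; needs |A ∩ B| < |A ∖ B| — true.
(d) Ada: |A| = 9, |A ∩ B| = 0; needs A ∩ B = ∅ (|A ∩ B| = 0) — true.

4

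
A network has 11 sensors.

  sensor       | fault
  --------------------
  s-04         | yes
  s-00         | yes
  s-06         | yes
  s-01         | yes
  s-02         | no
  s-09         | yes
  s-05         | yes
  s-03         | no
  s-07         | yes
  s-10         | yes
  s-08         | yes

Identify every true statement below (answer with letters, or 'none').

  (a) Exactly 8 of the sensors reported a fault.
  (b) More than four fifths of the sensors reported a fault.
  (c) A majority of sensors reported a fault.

(b), (c)

|A| = 11, |A ∩ B| = 9, |A ∖ B| = 2.
(a) |A ∩ B| = 8: fails.
(b) |A ∩ B| / |A| > 4/5: holds.
(c) |A ∩ B| > |A ∖ B|: holds.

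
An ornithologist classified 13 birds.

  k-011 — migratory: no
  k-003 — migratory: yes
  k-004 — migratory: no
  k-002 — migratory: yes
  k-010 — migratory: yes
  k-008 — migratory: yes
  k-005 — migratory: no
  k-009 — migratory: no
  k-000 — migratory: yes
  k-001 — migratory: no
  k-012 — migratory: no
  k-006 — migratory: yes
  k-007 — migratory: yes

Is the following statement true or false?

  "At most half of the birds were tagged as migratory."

False

The determiner here denotes the relation: |A ∩ B| ≤ |A ∖ B|.
A (the restrictor) = {k-011, k-003, k-004, k-002, k-010, k-008, k-005, k-009, k-000, k-001, k-012, k-006, k-007}, |A| = 13.
A ∩ B = {k-003, k-002, k-010, k-008, k-000, k-006, k-007}, so |A ∩ B| = 7.
A ∖ B = {k-011, k-004, k-005, k-009, k-001, k-012}, so |A ∖ B| = 6.
7 > 6, so the statement is false.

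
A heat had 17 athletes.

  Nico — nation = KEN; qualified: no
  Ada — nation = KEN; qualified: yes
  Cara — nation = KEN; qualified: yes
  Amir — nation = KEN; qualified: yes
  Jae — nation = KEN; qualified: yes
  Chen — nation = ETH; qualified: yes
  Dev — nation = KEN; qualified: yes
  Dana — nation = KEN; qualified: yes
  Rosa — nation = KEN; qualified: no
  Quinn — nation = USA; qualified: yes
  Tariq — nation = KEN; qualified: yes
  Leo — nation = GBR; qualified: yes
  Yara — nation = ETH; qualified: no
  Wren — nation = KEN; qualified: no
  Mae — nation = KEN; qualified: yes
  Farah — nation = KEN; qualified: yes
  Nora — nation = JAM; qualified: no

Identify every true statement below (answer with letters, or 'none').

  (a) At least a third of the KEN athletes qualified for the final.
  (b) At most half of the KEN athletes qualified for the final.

(a)

|A| = 12, |A ∩ B| = 9, |A ∖ B| = 3.
(a) |A ∩ B| / |A| ≥ 1/3: holds.
(b) |A ∩ B| ≤ |A ∖ B|: fails.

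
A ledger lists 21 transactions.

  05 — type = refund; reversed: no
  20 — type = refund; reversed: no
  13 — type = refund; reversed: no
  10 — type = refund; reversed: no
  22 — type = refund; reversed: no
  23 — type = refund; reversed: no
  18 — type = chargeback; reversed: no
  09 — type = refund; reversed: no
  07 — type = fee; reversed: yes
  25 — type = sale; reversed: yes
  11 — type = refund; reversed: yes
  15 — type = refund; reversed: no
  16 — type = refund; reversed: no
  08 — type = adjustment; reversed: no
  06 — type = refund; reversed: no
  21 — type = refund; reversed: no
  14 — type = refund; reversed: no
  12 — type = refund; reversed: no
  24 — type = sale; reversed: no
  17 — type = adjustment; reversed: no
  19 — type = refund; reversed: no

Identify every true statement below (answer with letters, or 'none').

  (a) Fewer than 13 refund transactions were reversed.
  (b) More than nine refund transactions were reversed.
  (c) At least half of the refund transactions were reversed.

(a)

|A| = 15, |A ∩ B| = 1, |A ∖ B| = 14.
(a) |A ∩ B| < 13: holds.
(b) |A ∩ B| > 9: fails.
(c) |A ∩ B| ≥ |A ∖ B|: fails.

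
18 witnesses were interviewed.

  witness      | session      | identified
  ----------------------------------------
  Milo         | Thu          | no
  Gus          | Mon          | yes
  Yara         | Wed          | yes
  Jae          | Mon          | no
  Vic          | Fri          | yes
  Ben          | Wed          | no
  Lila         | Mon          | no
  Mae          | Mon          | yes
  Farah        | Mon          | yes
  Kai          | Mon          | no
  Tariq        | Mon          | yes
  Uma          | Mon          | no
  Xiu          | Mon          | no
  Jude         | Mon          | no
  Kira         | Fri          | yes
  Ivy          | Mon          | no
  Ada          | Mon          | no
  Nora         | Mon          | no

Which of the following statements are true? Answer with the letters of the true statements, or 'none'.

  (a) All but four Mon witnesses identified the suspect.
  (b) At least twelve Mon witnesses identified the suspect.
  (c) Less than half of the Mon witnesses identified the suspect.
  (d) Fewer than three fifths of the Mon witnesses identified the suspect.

|A| = 13, |A ∩ B| = 4, |A ∖ B| = 9.
(a) |A ∖ B| = 4: fails.
(b) |A ∩ B| ≥ 12: fails.
(c) |A ∩ B| < |A ∖ B|: holds.
(d) |A ∩ B| / |A| < 3/5: holds.

(c), (d)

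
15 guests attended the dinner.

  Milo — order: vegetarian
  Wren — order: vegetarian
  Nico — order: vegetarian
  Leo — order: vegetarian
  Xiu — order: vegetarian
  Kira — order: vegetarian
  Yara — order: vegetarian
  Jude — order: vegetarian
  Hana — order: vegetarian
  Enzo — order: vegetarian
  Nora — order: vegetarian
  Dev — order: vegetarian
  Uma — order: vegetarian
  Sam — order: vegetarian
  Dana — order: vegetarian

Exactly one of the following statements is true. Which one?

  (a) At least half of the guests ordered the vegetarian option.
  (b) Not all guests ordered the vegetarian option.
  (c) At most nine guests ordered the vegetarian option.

(a)

|A| = 15, |A ∩ B| = 15, |A ∖ B| = 0.
(a) requires |A ∩ B| ≥ |A ∖ B|: true.
(b) requires A ⊄ B (|A ∖ B| ≥ 1): false.
(c) requires |A ∩ B| ≤ 9: false.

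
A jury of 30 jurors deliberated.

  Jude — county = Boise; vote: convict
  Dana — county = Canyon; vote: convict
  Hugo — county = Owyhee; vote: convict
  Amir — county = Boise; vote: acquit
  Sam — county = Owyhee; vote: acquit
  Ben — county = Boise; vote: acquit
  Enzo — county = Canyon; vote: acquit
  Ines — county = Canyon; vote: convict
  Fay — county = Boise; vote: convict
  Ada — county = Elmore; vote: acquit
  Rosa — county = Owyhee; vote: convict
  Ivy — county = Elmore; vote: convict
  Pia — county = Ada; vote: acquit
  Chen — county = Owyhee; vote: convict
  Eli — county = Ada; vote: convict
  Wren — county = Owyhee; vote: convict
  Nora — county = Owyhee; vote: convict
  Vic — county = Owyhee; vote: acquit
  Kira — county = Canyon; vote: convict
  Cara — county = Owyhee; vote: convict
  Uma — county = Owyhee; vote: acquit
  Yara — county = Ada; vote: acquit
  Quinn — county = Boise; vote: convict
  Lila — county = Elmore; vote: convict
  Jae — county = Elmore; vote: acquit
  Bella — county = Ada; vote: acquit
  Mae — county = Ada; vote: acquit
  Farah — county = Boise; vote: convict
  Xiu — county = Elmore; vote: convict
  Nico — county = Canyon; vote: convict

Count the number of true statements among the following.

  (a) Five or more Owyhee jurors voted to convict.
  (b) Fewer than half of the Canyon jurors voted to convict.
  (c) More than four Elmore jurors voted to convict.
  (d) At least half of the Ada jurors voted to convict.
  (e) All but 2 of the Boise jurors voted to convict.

(a) Owyhee: |A| = 9, |A ∩ B| = 6; needs |A ∩ B| ≥ 5 — true.
(b) Canyon: |A| = 5, |A ∩ B| = 4; needs |A ∩ B| < |A ∖ B| — false.
(c) Elmore: |A| = 5, |A ∩ B| = 3; needs |A ∩ B| > 4 — false.
(d) Ada: |A| = 5, |A ∩ B| = 1; needs |A ∩ B| ≥ |A ∖ B| — false.
(e) Boise: |A| = 6, |A ∩ B| = 4; needs |A ∖ B| = 2 — true.

2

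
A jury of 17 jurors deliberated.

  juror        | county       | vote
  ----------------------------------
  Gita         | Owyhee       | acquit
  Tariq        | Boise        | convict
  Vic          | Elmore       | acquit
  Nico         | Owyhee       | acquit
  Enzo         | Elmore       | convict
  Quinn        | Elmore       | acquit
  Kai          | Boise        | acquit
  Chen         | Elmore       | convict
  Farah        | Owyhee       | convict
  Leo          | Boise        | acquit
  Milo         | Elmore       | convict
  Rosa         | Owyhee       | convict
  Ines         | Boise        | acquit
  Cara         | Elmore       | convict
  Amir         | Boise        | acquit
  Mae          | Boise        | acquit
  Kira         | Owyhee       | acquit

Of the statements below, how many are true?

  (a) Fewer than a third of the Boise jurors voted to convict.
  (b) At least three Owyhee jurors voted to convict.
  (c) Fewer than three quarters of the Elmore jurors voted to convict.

2

(a) Boise: |A| = 6, |A ∩ B| = 1; needs |A ∩ B| / |A| < 1/3 — true.
(b) Owyhee: |A| = 5, |A ∩ B| = 2; needs |A ∩ B| ≥ 3 — false.
(c) Elmore: |A| = 6, |A ∩ B| = 4; needs |A ∩ B| / |A| < 3/4 — true.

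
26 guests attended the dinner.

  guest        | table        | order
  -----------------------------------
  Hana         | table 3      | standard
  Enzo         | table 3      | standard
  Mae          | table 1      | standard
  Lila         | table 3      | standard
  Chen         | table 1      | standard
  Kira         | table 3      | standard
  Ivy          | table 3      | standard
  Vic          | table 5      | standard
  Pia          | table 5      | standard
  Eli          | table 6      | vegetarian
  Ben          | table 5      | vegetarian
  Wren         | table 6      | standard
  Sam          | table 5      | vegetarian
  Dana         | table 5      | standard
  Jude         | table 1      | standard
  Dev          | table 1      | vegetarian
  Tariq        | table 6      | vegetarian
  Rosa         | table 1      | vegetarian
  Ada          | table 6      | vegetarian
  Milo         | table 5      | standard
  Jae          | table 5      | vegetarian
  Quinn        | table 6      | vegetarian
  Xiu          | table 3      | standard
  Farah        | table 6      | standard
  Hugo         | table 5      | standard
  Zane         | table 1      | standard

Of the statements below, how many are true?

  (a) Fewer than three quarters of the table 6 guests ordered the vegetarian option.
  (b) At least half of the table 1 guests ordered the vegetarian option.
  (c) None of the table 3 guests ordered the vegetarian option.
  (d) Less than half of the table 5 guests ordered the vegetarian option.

3

(a) table 6: |A| = 6, |A ∩ B| = 4; needs |A ∩ B| / |A| < 3/4 — true.
(b) table 1: |A| = 6, |A ∩ B| = 2; needs |A ∩ B| ≥ |A ∖ B| — false.
(c) table 3: |A| = 6, |A ∩ B| = 0; needs A ∩ B = ∅ (|A ∩ B| = 0) — true.
(d) table 5: |A| = 8, |A ∩ B| = 3; needs |A ∩ B| < |A ∖ B| — true.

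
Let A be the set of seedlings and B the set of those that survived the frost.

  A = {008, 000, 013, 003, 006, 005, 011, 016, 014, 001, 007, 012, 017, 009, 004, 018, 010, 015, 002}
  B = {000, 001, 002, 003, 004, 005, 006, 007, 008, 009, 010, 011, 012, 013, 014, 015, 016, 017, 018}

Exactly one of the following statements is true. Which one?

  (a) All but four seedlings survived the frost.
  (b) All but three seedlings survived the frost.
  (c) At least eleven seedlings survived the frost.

|A| = 19, |A ∩ B| = 19, |A ∖ B| = 0.
(a) requires |A ∖ B| = 4: false.
(b) requires |A ∖ B| = 3: false.
(c) requires |A ∩ B| ≥ 11: true.

(c)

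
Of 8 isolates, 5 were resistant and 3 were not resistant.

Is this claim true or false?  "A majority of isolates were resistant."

True

'A majority of isolates were resistant' holds iff |A ∩ B| > |A ∖ B|.
|A| = 8, |A ∩ B| = 5, |A ∖ B| = 3.
5 > 3, so the statement is true.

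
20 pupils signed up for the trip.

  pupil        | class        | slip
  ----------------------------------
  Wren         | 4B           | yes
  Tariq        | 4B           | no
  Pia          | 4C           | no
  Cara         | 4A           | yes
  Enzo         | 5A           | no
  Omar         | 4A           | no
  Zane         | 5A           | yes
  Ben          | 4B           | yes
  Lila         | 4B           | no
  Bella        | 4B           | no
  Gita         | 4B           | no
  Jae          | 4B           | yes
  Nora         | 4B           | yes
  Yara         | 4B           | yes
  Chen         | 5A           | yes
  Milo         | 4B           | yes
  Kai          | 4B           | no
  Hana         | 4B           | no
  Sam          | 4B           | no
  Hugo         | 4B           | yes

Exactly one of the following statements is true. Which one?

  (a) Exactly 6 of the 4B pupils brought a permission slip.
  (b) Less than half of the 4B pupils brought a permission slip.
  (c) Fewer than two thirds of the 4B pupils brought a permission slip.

(c)

|A| = 14, |A ∩ B| = 7, |A ∖ B| = 7.
(a) requires |A ∩ B| = 6: false.
(b) requires |A ∩ B| < |A ∖ B|: false.
(c) requires |A ∩ B| / |A| < 2/3: true.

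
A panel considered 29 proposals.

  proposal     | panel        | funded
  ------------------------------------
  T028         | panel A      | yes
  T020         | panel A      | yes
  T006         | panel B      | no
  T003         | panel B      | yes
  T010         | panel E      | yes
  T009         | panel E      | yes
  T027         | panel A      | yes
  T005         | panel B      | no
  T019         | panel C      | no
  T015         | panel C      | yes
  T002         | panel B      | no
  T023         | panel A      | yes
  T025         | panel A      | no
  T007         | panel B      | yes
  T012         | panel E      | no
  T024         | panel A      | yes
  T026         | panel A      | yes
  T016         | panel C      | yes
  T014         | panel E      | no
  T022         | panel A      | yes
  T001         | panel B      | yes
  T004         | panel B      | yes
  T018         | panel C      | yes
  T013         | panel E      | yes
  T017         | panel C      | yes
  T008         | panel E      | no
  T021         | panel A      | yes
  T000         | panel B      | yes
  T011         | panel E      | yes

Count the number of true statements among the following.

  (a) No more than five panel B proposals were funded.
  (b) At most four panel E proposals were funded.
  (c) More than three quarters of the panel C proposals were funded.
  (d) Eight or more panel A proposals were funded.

(a) panel B: |A| = 8, |A ∩ B| = 5; needs |A ∩ B| ≤ 5 — true.
(b) panel E: |A| = 7, |A ∩ B| = 4; needs |A ∩ B| ≤ 4 — true.
(c) panel C: |A| = 5, |A ∩ B| = 4; needs |A ∩ B| / |A| > 3/4 — true.
(d) panel A: |A| = 9, |A ∩ B| = 8; needs |A ∩ B| ≥ 8 — true.

4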